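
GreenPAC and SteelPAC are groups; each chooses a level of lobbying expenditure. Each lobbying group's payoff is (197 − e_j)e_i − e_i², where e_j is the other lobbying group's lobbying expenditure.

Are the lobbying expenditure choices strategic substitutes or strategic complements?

strategic substitutes

GreenPAC's payoff is (197 − e_S)e_G − e_G².
∂π/∂e_G = 197 − e_S − 2e_G = 0, so e_G = 98.5 − 0.5e_S.
The best-response slope de_G/de_S = −0.5 < 0: the reaction function is downward-sloping, so the choices are strategic substitutes.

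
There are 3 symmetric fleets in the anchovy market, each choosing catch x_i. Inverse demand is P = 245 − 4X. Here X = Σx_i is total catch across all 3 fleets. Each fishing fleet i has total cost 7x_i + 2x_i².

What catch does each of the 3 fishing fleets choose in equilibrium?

A representative fishing fleet's profit is π_i = x_i(245 − 4X) − 7x_i − 2x_i², with X = x_i + Σ_{j≠i} x_j.
First-order condition: 238 − 12x_i − 4Σ_{j≠i} x_j = 0.
Imposing symmetry (x_j = x for all j) turns Σ_{j≠i} x_j into 2x, so 238 = 20x and x = 11.9.

11.9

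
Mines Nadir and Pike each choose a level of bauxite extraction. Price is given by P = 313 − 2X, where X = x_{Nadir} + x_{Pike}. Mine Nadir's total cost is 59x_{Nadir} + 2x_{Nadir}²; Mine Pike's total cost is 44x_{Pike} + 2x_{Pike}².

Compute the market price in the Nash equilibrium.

Mine Nadir's profit: π = x_{Nadir}(313 − 2(x_{Nadir} + x_{Pike})) − 59x_{Nadir} − 2x_{Nadir}².
∂π/∂x_{Nadir} = 254 − 8x_{Nadir} − 2x_{Pike} = 0, so x_{Nadir} = 31.75 − 0.25x_{Pike}.
By the same steps for Pike: x_{Pike} = 33.625 − 0.25x_{Nadir}.
Plugging x_{Pike} into Nadir's best response: x_{Nadir} = 31.75 − 0.25(33.625 − 0.25x_{Nadir}) ⇒ 0.9375x_{Nadir} = 747/32, so x_{Nadir} = 24.9.
Then x_{Pike} = 33.625 − 0.25·24.9 = 27.4.
Equilibrium price: P = 313 − 2·52.3 = 208.4.

208.4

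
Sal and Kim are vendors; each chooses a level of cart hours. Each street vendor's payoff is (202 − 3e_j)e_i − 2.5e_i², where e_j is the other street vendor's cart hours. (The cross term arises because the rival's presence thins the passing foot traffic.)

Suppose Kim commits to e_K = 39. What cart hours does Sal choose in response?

Sal's payoff is (202 − 3e_K)e_S − 2.5e_S².
∂π/∂e_S = 202 − 3e_K − 5e_S = 0, so e_S = 40.4 − 0.6e_K.
At e_K = 39: e_S = 40.4 − 0.6·39 = 17.

17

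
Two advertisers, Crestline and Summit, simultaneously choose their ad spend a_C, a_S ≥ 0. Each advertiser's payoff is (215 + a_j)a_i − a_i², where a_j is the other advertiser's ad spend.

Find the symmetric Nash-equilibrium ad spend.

Crestline's payoff is (215 + a_S)a_C − a_C².
∂π/∂a_C = 215 + a_S − 2a_C = 0, so a_C = 107.5 + 0.5a_S.
Setting a_C = a_S in the reaction function: a_C = 107.5 + 0.5a_C, so a_C = 107.5 / 0.5 = 215.

215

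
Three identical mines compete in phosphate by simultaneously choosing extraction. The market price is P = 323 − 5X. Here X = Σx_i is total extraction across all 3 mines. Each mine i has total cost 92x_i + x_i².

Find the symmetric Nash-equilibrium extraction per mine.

A representative mine's profit is π_i = x_i(323 − 5X) − 92x_i − x_i², with X = x_i + Σ_{j≠i} x_j.
First-order condition: 231 − 12x_i − 5Σ_{j≠i} x_j = 0.
In a symmetric equilibrium every mine chooses the same x, so Σ_{j≠i} x_j = 2x. The condition becomes 231 − 22x = 0, giving x = 231/22 = 10.5.

10.5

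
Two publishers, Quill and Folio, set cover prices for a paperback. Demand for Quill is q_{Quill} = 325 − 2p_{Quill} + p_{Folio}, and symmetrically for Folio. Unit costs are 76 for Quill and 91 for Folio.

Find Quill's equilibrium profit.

14450

Quill's profit: π = (p_{Quill} − 76)(325 − 2p_{Quill} + p_{Folio}).
∂π/∂p_{Quill} = 477 − 4p_{Quill} + p_{Folio} = 0 ⇒ p_{Quill} = 119.25 + 0.25p_{Folio}.
Similarly p_{Folio} = 126.75 + 0.25p_{Quill}.
Solving the two reaction functions simultaneously: (1 − (0.25)(0.25))p_{Quill} = 119.25 + 0.25·126.75, so 0.9375p_{Quill} = 150.9375 and p_{Quill} = 161.
Then p_{Folio} = 126.75 + 0.25·161 = 167.
q_{Quill} = 325 − 2·161 + 167 = 170.
Profit = (161 − 76)·170 = 14450.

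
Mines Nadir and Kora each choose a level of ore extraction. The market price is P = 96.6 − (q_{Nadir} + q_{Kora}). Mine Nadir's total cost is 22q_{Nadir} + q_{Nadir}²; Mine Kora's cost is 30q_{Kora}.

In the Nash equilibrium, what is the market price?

57.4

Mine Nadir's profit: π = q_{Nadir}(96.6 − (q_{Nadir} + q_{Kora})) − 22q_{Nadir} − q_{Nadir}².
∂π/∂q_{Nadir} = 74.6 − 4q_{Nadir} − q_{Kora} = 0, so q_{Nadir} = 18.65 − 0.25q_{Kora}.
For Kora: ∂π/∂q_{Kora} = 66.6 − 2q_{Kora} − q_{Nadir} = 0 ⇒ q_{Kora} = 33.3 − 0.5q_{Nadir}.
Solving the two reaction functions simultaneously: (1 − (−0.25)(−0.5))q_{Nadir} = 18.65 − 0.25·33.3, so 0.875q_{Nadir} = 10.325 and q_{Nadir} = 11.8.
Then q_{Kora} = 33.3 − 0.5·11.8 = 27.4.
Equilibrium price: P = 96.6 − 39.2 = 57.4.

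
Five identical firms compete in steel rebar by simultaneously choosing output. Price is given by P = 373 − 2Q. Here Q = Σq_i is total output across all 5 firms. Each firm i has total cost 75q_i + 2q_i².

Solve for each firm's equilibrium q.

A representative firm's profit is π_i = q_i(373 − 2Q) − 75q_i − 2q_i², with Q = q_i + Σ_{j≠i} q_j.
First-order condition: 298 − 8q_i − 2Σ_{j≠i} q_j = 0.
Imposing symmetry (q_j = q for all j) turns Σ_{j≠i} q_j into 4q, so 298 = 16q and q = 18.625.

18.625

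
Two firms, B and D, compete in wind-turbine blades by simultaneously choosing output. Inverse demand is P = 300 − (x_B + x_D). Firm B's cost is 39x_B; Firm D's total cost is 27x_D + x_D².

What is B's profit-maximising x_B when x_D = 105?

Firm B's profit: π = x_B(300 − (x_B + x_D)) − 39x_B.
∂π/∂x_B = 261 − 2x_B − x_D = 0, so x_B = 130.5 − 0.5x_D.
At x_D = 105: x_B = 130.5 − 0.5·105 = 78.

78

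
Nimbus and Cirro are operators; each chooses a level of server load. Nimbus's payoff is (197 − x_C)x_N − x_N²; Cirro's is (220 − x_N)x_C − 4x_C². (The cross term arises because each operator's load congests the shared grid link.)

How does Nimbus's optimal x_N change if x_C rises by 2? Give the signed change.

Expanding Nimbus's payoff: 197x_N − x_Cx_N − x_N².
∂π/∂x_N = 197 − x_C − 2x_N = 0, so x_N = 98.5 − 0.5x_C.
The reaction-function slope is −0.5, so a 2-unit rise in x_C moves x_N by −0.5 × 2 = −1. Nimbus's best response falls — the actions are strategic substitutes.

-1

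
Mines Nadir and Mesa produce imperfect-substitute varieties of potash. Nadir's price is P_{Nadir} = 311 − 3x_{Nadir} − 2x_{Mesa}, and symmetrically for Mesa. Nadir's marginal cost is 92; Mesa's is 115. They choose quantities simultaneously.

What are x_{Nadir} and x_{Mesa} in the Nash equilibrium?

Mine Nadir's profit: π = x_{Nadir}(311 − 3x_{Nadir} − 2x_{Mesa}) − 92x_{Nadir}.
∂π/∂x_{Nadir} = 219 − 6x_{Nadir} − 2x_{Mesa} = 0 ⇒ x_{Nadir} = 36.5 − (1/3)x_{Mesa}.
Similarly x_{Mesa} = 98/3 − (1/3)x_{Nadir}.
Substituting the second reaction function into the first: x_{Nadir} = 36.5 − (1/3)(98/3 − (1/3)x_{Nadir}), which gives (8/9)x_{Nadir} = 461/18 ⇒ x_{Nadir} = 28.8125.
Then x_{Mesa} = 98/3 − (1/3)·28.8125 = 23.0625.

28.8125, 23.0625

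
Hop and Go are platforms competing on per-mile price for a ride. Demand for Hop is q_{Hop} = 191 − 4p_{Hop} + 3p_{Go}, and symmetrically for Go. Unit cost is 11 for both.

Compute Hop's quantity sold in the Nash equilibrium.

Hop's profit: π = (p_{Hop} − 11)(191 − 4p_{Hop} + 3p_{Go}).
∂π/∂p_{Hop} = 235 − 8p_{Hop} + 3p_{Go} = 0 ⇒ p_{Hop} = 29.375 + 0.375p_{Go}.
Setting p_{Hop} = p_{Go} in the reaction function: p_{Hop} = 29.375 + 0.375p_{Hop}, so p_{Hop} = 29.375 / 0.625 = 47.
q_{Hop} = 191 − 4·47 + 3·47 = 144.

144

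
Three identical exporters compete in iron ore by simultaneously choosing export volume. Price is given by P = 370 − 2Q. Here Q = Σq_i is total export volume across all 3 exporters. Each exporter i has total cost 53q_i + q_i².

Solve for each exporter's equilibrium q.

A representative exporter's profit is π_i = q_i(370 − 2Q) − 53q_i − q_i², with Q = q_i + Σ_{j≠i} q_j.
First-order condition: 317 − 6q_i − 2Σ_{j≠i} q_j = 0.
In a symmetric equilibrium every exporter chooses the same q, so Σ_{j≠i} q_j = 2q. The condition becomes 317 − 10q = 0, giving q = 317/10 = 31.7.

31.7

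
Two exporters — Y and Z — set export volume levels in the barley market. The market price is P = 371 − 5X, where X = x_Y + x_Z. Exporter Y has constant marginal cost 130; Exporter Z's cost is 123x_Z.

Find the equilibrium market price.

Exporter Y's profit: π = x_Y(371 − 5(x_Y + x_Z)) − 130x_Y.
∂π/∂x_Y = 241 − 10x_Y − 5x_Z = 0, so x_Y = 24.1 − 0.5x_Z.
By the same steps for Z: x_Z = 24.8 − 0.5x_Y.
Solving the two reaction functions simultaneously: (1 − (−0.5)(−0.5))x_Y = 24.1 − 0.5·24.8, so 0.75x_Y = 11.7 and x_Y = 15.6.
Then x_Z = 24.8 − 0.5·15.6 = 17.
Equilibrium price: P = 371 − 5·32.6 = 208.

208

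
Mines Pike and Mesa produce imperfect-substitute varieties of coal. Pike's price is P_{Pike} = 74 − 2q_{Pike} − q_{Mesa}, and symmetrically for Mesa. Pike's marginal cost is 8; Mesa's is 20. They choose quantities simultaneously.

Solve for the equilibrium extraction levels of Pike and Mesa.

14, 10

Mine Pike's profit: π = q_{Pike}(74 − 2q_{Pike} − q_{Mesa}) − 8q_{Pike}.
∂π/∂q_{Pike} = 66 − 4q_{Pike} − q_{Mesa} = 0 ⇒ q_{Pike} = 16.5 − 0.25q_{Mesa}.
Similarly q_{Mesa} = 13.5 − 0.25q_{Pike}.
Solving the two reaction functions simultaneously: (1 − (−0.25)(−0.25))q_{Pike} = 16.5 − 0.25·13.5, so 0.9375q_{Pike} = 13.125 and q_{Pike} = 14.
Then q_{Mesa} = 13.5 − 0.25·14 = 10.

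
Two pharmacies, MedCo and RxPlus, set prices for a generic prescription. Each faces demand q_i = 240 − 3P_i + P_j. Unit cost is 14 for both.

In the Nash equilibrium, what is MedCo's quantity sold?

127.2

MedCo's profit: π = (P_{MedCo} − 14)(240 − 3P_{MedCo} + P_{RxPlus}).
∂π/∂P_{MedCo} = 282 − 6P_{MedCo} + P_{RxPlus} = 0 ⇒ P_{MedCo} = 47 + (1/6)P_{RxPlus}.
By symmetry P_{RxPlus} = P_{MedCo}; substituting into the reaction function, (5/6)P_{MedCo} = 47 and P_{MedCo} = 56.4.
q_{MedCo} = 240 − 3·56.4 + 56.4 = 127.2.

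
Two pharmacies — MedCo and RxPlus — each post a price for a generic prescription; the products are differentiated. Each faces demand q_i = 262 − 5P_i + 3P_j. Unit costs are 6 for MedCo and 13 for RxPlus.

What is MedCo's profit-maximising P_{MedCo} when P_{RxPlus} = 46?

43

MedCo's profit: π = (P_{MedCo} − 6)(262 − 5P_{MedCo} + 3P_{RxPlus}).
∂π/∂P_{MedCo} = 292 − 10P_{MedCo} + 3P_{RxPlus} = 0 ⇒ P_{MedCo} = 29.2 + 0.3P_{RxPlus}.
At P_{RxPlus} = 46: P_{MedCo} = 29.2 + 0.3·46 = 43.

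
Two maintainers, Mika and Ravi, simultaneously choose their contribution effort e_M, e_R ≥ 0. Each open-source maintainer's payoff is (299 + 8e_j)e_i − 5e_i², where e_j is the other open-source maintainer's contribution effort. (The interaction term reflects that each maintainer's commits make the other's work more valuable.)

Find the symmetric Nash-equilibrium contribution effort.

Mika's payoff is (299 + 8e_R)e_M − 5e_M².
∂π/∂e_M = 299 + 8e_R − 10e_M = 0, so e_M = 29.9 + 0.8e_R.
The game is symmetric, so in equilibrium e_R = e_M: the reaction function gives 0.2e_M = 29.9, hence e_M = 149.5.

149.5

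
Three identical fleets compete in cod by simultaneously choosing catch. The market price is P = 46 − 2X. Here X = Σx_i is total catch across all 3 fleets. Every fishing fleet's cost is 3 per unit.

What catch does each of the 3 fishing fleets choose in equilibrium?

5.375

A representative fishing fleet's profit is π_i = x_i(46 − 2X) − 3x_i, with X = x_i + Σ_{j≠i} x_j.
First-order condition: 43 − 4x_i − 2Σ_{j≠i} x_j = 0.
With identical fishing fleets, set every x_j = x: then 43 − 4x − 4x = 0, i.e. x = 43/8 = 5.375.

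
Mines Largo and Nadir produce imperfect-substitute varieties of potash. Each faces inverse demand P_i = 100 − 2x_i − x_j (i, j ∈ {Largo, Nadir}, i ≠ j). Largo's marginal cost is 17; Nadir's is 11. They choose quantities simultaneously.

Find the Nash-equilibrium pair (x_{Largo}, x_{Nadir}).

16.2, 18.2

Mine Largo's profit: π = x_{Largo}(100 − 2x_{Largo} − x_{Nadir}) − 17x_{Largo}.
∂π/∂x_{Largo} = 83 − 4x_{Largo} − x_{Nadir} = 0 ⇒ x_{Largo} = 20.75 − 0.25x_{Nadir}.
Similarly x_{Nadir} = 22.25 − 0.25x_{Largo}.
Plugging x_{Nadir} into Largo's best response: x_{Largo} = 20.75 − 0.25(22.25 − 0.25x_{Largo}) ⇒ 0.9375x_{Largo} = 15.1875, so x_{Largo} = 16.2.
Then x_{Nadir} = 22.25 − 0.25·16.2 = 18.2.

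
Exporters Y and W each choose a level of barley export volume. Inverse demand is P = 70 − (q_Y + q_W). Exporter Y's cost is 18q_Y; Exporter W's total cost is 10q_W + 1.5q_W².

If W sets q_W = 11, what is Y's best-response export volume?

Exporter Y's profit: π = q_Y(70 − (q_Y + q_W)) − 18q_Y.
∂π/∂q_Y = 52 − 2q_Y − q_W = 0, so q_Y = 26 − 0.5q_W.
At q_W = 11: q_Y = 26 − 0.5·11 = 20.5.

20.5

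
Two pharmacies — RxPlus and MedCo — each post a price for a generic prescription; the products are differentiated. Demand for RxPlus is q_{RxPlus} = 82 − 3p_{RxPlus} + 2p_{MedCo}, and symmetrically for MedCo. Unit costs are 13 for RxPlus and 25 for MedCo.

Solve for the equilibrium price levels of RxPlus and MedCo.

32.5, 37

RxPlus's profit: π = (p_{RxPlus} − 13)(82 − 3p_{RxPlus} + 2p_{MedCo}).
∂π/∂p_{RxPlus} = 121 − 6p_{RxPlus} + 2p_{MedCo} = 0 ⇒ p_{RxPlus} = 121/6 + (1/3)p_{MedCo}.
Similarly p_{MedCo} = 157/6 + (1/3)p_{RxPlus}.
Solving the two reaction functions simultaneously: (1 − (1/3)(1/3))p_{RxPlus} = 121/6 + (1/3)·(157/6), so (8/9)p_{RxPlus} = 260/9 and p_{RxPlus} = 32.5.
Then p_{MedCo} = 157/6 + (1/3)·32.5 = 37.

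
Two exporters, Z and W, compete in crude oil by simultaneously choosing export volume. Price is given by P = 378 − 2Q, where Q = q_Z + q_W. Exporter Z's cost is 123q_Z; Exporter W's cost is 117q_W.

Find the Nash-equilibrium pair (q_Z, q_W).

41.5, 44.5

Exporter Z's profit: π = q_Z(378 − 2(q_Z + q_W)) − 123q_Z.
∂π/∂q_Z = 255 − 4q_Z − 2q_W = 0, so q_Z = 63.75 − 0.5q_W.
By the same steps for W: q_W = 65.25 − 0.5q_Z.
Substituting the second reaction function into the first: q_Z = 63.75 − 0.5(65.25 − 0.5q_Z), which gives 0.75q_Z = 31.125 ⇒ q_Z = 41.5.
Then q_W = 65.25 − 0.5·41.5 = 44.5.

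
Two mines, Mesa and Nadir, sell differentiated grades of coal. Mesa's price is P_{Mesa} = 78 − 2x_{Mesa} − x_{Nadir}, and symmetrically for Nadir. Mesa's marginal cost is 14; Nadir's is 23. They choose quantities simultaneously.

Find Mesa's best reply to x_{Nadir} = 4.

Mine Mesa's profit: π = x_{Mesa}(78 − 2x_{Mesa} − x_{Nadir}) − 14x_{Mesa}.
∂π/∂x_{Mesa} = 64 − 4x_{Mesa} − x_{Nadir} = 0 ⇒ x_{Mesa} = 16 − 0.25x_{Nadir}.
At x_{Nadir} = 4: x_{Mesa} = 16 − 0.25·4 = 15.

15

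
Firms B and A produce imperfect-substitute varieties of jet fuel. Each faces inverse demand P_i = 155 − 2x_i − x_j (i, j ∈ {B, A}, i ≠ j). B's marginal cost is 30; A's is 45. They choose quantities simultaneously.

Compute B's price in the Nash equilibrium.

Firm B's profit: π = x_B(155 − 2x_B − x_A) − 30x_B.
∂π/∂x_B = 125 − 4x_B − x_A = 0 ⇒ x_B = 31.25 − 0.25x_A.
Similarly x_A = 27.5 − 0.25x_B.
Plugging x_A into B's best response: x_B = 31.25 − 0.25(27.5 − 0.25x_B) ⇒ 0.9375x_B = 24.375, so x_B = 26.
Then x_A = 27.5 − 0.25·26 = 21.
P_B = 155 − 2·26 − 21 = 82.

82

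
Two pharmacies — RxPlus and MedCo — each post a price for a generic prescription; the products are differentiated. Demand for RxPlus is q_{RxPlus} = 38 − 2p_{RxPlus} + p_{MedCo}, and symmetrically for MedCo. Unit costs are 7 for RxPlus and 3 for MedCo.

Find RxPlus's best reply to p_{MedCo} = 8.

15

RxPlus's profit: π = (p_{RxPlus} − 7)(38 − 2p_{RxPlus} + p_{MedCo}).
∂π/∂p_{RxPlus} = 52 − 4p_{RxPlus} + p_{MedCo} = 0 ⇒ p_{RxPlus} = 13 + 0.25p_{MedCo}.
At p_{MedCo} = 8: p_{RxPlus} = 13 + 0.25·8 = 15.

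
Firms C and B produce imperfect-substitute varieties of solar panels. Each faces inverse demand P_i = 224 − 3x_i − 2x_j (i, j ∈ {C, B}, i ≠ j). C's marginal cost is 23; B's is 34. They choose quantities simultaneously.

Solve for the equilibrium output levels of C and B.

25.8125, 23.0625

Firm C's profit: π = x_C(224 − 3x_C − 2x_B) − 23x_C.
∂π/∂x_C = 201 − 6x_C − 2x_B = 0 ⇒ x_C = 33.5 − (1/3)x_B.
Similarly x_B = 95/3 − (1/3)x_C.
Solving the two reaction functions simultaneously: (1 − (−1/3)(−1/3))x_C = 33.5 − (1/3)·(95/3), so (8/9)x_C = 413/18 and x_C = 25.8125.
Then x_B = 95/3 − (1/3)·25.8125 = 23.0625.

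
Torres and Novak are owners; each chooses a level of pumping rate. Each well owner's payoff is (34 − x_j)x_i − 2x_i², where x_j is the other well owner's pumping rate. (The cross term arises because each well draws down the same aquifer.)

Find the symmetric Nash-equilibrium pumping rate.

Torres's payoff is (34 − x_N)x_T − 2x_T².
∂π/∂x_T = 34 − x_N − 4x_T = 0, so x_T = 8.5 − 0.25x_N.
The game is symmetric, so in equilibrium x_N = x_T: the reaction function gives 1.25x_T = 8.5, hence x_T = 6.8.

6.8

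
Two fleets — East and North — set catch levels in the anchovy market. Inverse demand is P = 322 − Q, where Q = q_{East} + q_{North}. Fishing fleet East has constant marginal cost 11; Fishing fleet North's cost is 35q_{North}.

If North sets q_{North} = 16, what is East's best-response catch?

147.5

Fishing fleet East's profit: π = q_{East}(322 − (q_{East} + q_{North})) − 11q_{East}.
∂π/∂q_{East} = 311 − 2q_{East} − q_{North} = 0, so q_{East} = 155.5 − 0.5q_{North}.
At q_{North} = 16: q_{East} = 155.5 − 0.5·16 = 147.5.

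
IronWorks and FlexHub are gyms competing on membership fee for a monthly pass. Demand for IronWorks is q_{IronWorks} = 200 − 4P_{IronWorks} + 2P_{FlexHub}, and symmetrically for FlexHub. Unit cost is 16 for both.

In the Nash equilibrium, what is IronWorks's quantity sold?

112

IronWorks's profit: π = (P_{IronWorks} − 16)(200 − 4P_{IronWorks} + 2P_{FlexHub}).
∂π/∂P_{IronWorks} = 264 − 8P_{IronWorks} + 2P_{FlexHub} = 0 ⇒ P_{IronWorks} = 33 + 0.25P_{FlexHub}.
Setting P_{IronWorks} = P_{FlexHub} in the reaction function: P_{IronWorks} = 33 + 0.25P_{IronWorks}, so P_{IronWorks} = 33 / 0.75 = 44.
q_{IronWorks} = 200 − 4·44 + 2·44 = 112.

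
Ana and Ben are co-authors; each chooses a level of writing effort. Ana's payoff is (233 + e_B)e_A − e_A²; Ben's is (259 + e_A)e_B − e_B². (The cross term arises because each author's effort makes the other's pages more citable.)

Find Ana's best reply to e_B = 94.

Expanding Ana's payoff: 233e_A + e_Be_A − e_A².
∂π/∂e_A = 233 + e_B − 2e_A = 0, so e_A = 116.5 + 0.5e_B.
At e_B = 94: e_A = 116.5 + 0.5·94 = 163.5.

163.5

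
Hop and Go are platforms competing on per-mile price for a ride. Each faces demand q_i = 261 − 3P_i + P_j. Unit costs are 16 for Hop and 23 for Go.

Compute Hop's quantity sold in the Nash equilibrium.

139.2

Hop's profit: π = (P_{Hop} − 16)(261 − 3P_{Hop} + P_{Go}).
∂π/∂P_{Hop} = 309 − 6P_{Hop} + P_{Go} = 0 ⇒ P_{Hop} = 51.5 + (1/6)P_{Go}.
Similarly P_{Go} = 55 + (1/6)P_{Hop}.
Plugging P_{Go} into Hop's best response: P_{Hop} = 51.5 + (1/6)(55 + (1/6)P_{Hop}) ⇒ (35/36)P_{Hop} = 182/3, so P_{Hop} = 62.4.
Then P_{Go} = 55 + (1/6)·62.4 = 65.4.
q_{Hop} = 261 − 3·62.4 + 65.4 = 139.2.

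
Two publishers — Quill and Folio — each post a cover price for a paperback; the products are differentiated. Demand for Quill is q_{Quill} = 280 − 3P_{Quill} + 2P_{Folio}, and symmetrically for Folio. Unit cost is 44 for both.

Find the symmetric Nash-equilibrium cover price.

103

Quill's profit: π = (P_{Quill} − 44)(280 − 3P_{Quill} + 2P_{Folio}).
∂π/∂P_{Quill} = 412 − 6P_{Quill} + 2P_{Folio} = 0 ⇒ P_{Quill} = 206/3 + (1/3)P_{Folio}.
The game is symmetric, so in equilibrium P_{Folio} = P_{Quill}: the reaction function gives (2/3)P_{Quill} = 206/3, hence P_{Quill} = 103.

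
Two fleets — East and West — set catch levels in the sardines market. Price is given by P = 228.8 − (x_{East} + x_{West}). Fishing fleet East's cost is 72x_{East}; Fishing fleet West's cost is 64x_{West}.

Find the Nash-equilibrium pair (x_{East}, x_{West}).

Fishing fleet East's profit: π = x_{East}(228.8 − (x_{East} + x_{West})) − 72x_{East}.
∂π/∂x_{East} = 156.8 − 2x_{East} − x_{West} = 0, so x_{East} = 78.4 − 0.5x_{West}.
By the same steps for West: x_{West} = 82.4 − 0.5x_{East}.
Plugging x_{West} into East's best response: x_{East} = 78.4 − 0.5(82.4 − 0.5x_{East}) ⇒ 0.75x_{East} = 37.2, so x_{East} = 49.6.
Then x_{West} = 82.4 − 0.5·49.6 = 57.6.

49.6, 57.6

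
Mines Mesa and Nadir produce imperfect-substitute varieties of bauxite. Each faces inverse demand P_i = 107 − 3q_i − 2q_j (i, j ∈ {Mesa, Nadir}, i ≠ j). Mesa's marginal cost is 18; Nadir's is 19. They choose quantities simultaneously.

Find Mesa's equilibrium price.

Mine Mesa's profit: π = q_{Mesa}(107 − 3q_{Mesa} − 2q_{Nadir}) − 18q_{Mesa}.
∂π/∂q_{Mesa} = 89 − 6q_{Mesa} − 2q_{Nadir} = 0 ⇒ q_{Mesa} = 89/6 − (1/3)q_{Nadir}.
Similarly q_{Nadir} = 44/3 − (1/3)q_{Mesa}.
Plugging q_{Nadir} into Mesa's best response: q_{Mesa} = 89/6 − (1/3)(44/3 − (1/3)q_{Mesa}) ⇒ (8/9)q_{Mesa} = 179/18, so q_{Mesa} = 11.1875.
Then q_{Nadir} = 44/3 − (1/3)·11.1875 = 10.9375.
P_{Mesa} = 107 − 3·11.1875 − 2·10.9375 = 51.5625.

51.5625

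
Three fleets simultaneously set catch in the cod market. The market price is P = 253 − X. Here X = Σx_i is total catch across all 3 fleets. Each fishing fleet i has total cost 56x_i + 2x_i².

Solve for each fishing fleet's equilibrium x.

24.625

A representative fishing fleet's profit is π_i = x_i(253 − X) − 56x_i − 2x_i², with X = x_i + Σ_{j≠i} x_j.
First-order condition: 197 − 6x_i − Σ_{j≠i} x_j = 0.
In a symmetric equilibrium every fishing fleet chooses the same x, so Σ_{j≠i} x_j = 2x. The condition becomes 197 − 8x = 0, giving x = 197/8 = 24.625.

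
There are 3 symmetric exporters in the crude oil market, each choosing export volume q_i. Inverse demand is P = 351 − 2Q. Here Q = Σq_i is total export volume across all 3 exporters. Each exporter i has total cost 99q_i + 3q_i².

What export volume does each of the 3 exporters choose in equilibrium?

A representative exporter's profit is π_i = q_i(351 − 2Q) − 99q_i − 3q_i², with Q = q_i + Σ_{j≠i} q_j.
First-order condition: 252 − 10q_i − 2Σ_{j≠i} q_j = 0.
With identical exporters, set every q_j = q: then 252 − 10q − 4q = 0, i.e. q = 252/14 = 18.

18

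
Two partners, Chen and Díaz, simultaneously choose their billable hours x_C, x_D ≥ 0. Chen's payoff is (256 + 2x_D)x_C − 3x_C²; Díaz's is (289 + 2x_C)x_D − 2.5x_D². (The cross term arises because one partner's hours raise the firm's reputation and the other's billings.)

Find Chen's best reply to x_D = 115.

81

Expanding Chen's payoff: 256x_C + 2x_Dx_C − 3x_C².
∂π/∂x_C = 256 + 2x_D − 6x_C = 0, so x_C = 128/3 + (1/3)x_D.
At x_D = 115: x_C = 128/3 + (1/3)·115 = 81.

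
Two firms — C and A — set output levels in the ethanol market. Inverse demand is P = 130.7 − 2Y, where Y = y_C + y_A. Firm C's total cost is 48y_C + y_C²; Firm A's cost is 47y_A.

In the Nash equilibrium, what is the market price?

Firm C's profit: π = y_C(130.7 − 2(y_C + y_A)) − 48y_C − y_C².
∂π/∂y_C = 82.7 − 6y_C − 2y_A = 0, so y_C = 827/60 − (1/3)y_A.
For A: ∂π/∂y_A = 83.7 − 4y_A − 2y_C = 0 ⇒ y_A = 20.925 − 0.5y_C.
Plugging y_A into C's best response: y_C = 827/60 − (1/3)(20.925 − 0.5y_C) ⇒ (5/6)y_C = 817/120, so y_C = 8.17.
Then y_A = 20.925 − 0.5·8.17 = 16.84.
Equilibrium price: P = 130.7 − 2·25.01 = 80.68.

80.68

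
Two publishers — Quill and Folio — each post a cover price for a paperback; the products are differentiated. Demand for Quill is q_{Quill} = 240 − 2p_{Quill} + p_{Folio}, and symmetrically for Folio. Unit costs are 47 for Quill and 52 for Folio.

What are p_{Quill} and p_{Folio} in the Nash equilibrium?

112, 114

Quill's profit: π = (p_{Quill} − 47)(240 − 2p_{Quill} + p_{Folio}).
∂π/∂p_{Quill} = 334 − 4p_{Quill} + p_{Folio} = 0 ⇒ p_{Quill} = 83.5 + 0.25p_{Folio}.
Similarly p_{Folio} = 86 + 0.25p_{Quill}.
Substituting the second reaction function into the first: p_{Quill} = 83.5 + 0.25(86 + 0.25p_{Quill}), which gives 0.9375p_{Quill} = 105 ⇒ p_{Quill} = 112.
Then p_{Folio} = 86 + 0.25·112 = 114.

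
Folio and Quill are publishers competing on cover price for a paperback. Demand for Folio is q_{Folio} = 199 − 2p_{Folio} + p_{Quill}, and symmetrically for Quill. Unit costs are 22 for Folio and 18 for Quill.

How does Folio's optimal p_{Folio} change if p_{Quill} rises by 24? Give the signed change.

6

Folio's profit: π = (p_{Folio} − 22)(199 − 2p_{Folio} + p_{Quill}).
∂π/∂p_{Folio} = 243 − 4p_{Folio} + p_{Quill} = 0 ⇒ p_{Folio} = 60.75 + 0.25p_{Quill}.
The reaction-function slope is 0.25, so a 24-unit rise in p_{Quill} moves p_{Folio} by 0.25 × 24 = 6. Folio's best response rises — the actions are strategic complements.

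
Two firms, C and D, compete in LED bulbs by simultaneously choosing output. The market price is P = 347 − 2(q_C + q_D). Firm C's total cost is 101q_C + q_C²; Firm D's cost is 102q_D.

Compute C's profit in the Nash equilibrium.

Firm C's profit: π = q_C(347 − 2(q_C + q_D)) − 101q_C − q_C².
∂π/∂q_C = 246 − 6q_C − 2q_D = 0, so q_C = 41 − (1/3)q_D.
For D: ∂π/∂q_D = 245 − 4q_D − 2q_C = 0 ⇒ q_D = 61.25 − 0.5q_C.
Solving the two reaction functions simultaneously: (1 − (−1/3)(−0.5))q_C = 41 − (1/3)·61.25, so (5/6)q_C = 247/12 and q_C = 24.7.
Then q_D = 61.25 − 0.5·24.7 = 48.9.
Price P = 347 − 2·73.6 = 199.8.
C's profit: (199.8 − 101)·24.7 − (24.7)² = 1830.27.

1830.27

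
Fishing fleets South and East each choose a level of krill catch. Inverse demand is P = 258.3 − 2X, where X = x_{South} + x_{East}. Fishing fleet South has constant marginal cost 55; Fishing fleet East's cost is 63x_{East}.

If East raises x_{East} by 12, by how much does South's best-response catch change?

-6

Fishing fleet South's profit: π = x_{South}(258.3 − 2(x_{South} + x_{East})) − 55x_{South}.
∂π/∂x_{South} = 203.3 − 4x_{South} − 2x_{East} = 0, so x_{South} = 50.825 − 0.5x_{East}.
The reaction-function slope is −0.5, so a 12-unit rise in x_{East} moves x_{South} by −0.5 × 12 = −6. South's best response falls — the actions are strategic substitutes.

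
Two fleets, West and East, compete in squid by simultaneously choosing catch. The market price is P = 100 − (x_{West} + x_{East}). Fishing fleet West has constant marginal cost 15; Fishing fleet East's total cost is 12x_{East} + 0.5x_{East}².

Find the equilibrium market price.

48.4

Fishing fleet West's profit: π = x_{West}(100 − (x_{West} + x_{East})) − 15x_{West}.
∂π/∂x_{West} = 85 − 2x_{West} − x_{East} = 0, so x_{West} = 42.5 − 0.5x_{East}.
For East: ∂π/∂x_{East} = 88 − 3x_{East} − x_{West} = 0 ⇒ x_{East} = 88/3 − (1/3)x_{West}.
Solving the two reaction functions simultaneously: (1 − (−0.5)(−1/3))x_{West} = 42.5 − 0.5·(88/3), so (5/6)x_{West} = 167/6 and x_{West} = 33.4.
Then x_{East} = 88/3 − (1/3)·33.4 = 18.2.
Equilibrium price: P = 100 − 51.6 = 48.4.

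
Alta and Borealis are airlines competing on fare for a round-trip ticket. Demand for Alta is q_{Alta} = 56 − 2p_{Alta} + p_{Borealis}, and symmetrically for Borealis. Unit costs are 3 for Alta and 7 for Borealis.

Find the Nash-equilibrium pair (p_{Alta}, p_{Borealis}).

21.2, 22.8

Alta's profit: π = (p_{Alta} − 3)(56 − 2p_{Alta} + p_{Borealis}).
∂π/∂p_{Alta} = 62 − 4p_{Alta} + p_{Borealis} = 0 ⇒ p_{Alta} = 15.5 + 0.25p_{Borealis}.
Similarly p_{Borealis} = 17.5 + 0.25p_{Alta}.
Solving the two reaction functions simultaneously: (1 − (0.25)(0.25))p_{Alta} = 15.5 + 0.25·17.5, so 0.9375p_{Alta} = 19.875 and p_{Alta} = 21.2.
Then p_{Borealis} = 17.5 + 0.25·21.2 = 22.8.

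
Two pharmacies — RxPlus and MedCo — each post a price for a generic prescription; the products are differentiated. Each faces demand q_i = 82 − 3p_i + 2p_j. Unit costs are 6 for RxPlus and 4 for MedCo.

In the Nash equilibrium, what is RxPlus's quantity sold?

55.875

RxPlus's profit: π = (p_{RxPlus} − 6)(82 − 3p_{RxPlus} + 2p_{MedCo}).
∂π/∂p_{RxPlus} = 100 − 6p_{RxPlus} + 2p_{MedCo} = 0 ⇒ p_{RxPlus} = 50/3 + (1/3)p_{MedCo}.
Similarly p_{MedCo} = 47/3 + (1/3)p_{RxPlus}.
Plugging p_{MedCo} into RxPlus's best response: p_{RxPlus} = 50/3 + (1/3)(47/3 + (1/3)p_{RxPlus}) ⇒ (8/9)p_{RxPlus} = 197/9, so p_{RxPlus} = 24.625.
Then p_{MedCo} = 47/3 + (1/3)·24.625 = 23.875.
q_{RxPlus} = 82 − 3·24.625 + 2·23.875 = 55.875.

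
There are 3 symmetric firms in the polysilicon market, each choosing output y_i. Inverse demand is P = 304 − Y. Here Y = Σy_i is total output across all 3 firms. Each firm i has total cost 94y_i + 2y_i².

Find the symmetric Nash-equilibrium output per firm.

A representative firm's profit is π_i = y_i(304 − Y) − 94y_i − 2y_i², with Y = y_i + Σ_{j≠i} y_j.
First-order condition: 210 − 6y_i − Σ_{j≠i} y_j = 0.
Imposing symmetry (y_j = y for all j) turns Σ_{j≠i} y_j into 2y, so 210 = 8y and y = 26.25.

26.25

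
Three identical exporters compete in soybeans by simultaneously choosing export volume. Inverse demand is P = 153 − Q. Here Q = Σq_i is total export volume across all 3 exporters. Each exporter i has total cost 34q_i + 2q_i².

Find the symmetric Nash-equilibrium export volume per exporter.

14.875

A representative exporter's profit is π_i = q_i(153 − Q) − 34q_i − 2q_i², with Q = q_i + Σ_{j≠i} q_j.
First-order condition: 119 − 6q_i − Σ_{j≠i} q_j = 0.
With identical exporters, set every q_j = q: then 119 − 6q − 2q = 0, i.e. q = 119/8 = 14.875.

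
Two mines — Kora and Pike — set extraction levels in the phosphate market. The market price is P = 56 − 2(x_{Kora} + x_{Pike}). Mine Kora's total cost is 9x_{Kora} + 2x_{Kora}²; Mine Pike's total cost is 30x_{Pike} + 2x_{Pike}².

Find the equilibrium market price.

Mine Kora's profit: π = x_{Kora}(56 − 2(x_{Kora} + x_{Pike})) − 9x_{Kora} − 2x_{Kora}².
∂π/∂x_{Kora} = 47 − 8x_{Kora} − 2x_{Pike} = 0, so x_{Kora} = 5.875 − 0.25x_{Pike}.
By the same steps for Pike: x_{Pike} = 3.25 − 0.25x_{Kora}.
Solving the two reaction functions simultaneously: (1 − (−0.25)(−0.25))x_{Kora} = 5.875 − 0.25·3.25, so 0.9375x_{Kora} = 5.0625 and x_{Kora} = 5.4.
Then x_{Pike} = 3.25 − 0.25·5.4 = 1.9.
Equilibrium price: P = 56 − 2·7.3 = 41.4.

41.4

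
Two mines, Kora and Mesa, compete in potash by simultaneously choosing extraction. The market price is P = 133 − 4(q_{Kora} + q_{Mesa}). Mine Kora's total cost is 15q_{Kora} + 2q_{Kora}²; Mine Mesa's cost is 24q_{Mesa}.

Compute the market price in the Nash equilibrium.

Mine Kora's profit: π = q_{Kora}(133 − 4(q_{Kora} + q_{Mesa})) − 15q_{Kora} − 2q_{Kora}².
∂π/∂q_{Kora} = 118 − 12q_{Kora} − 4q_{Mesa} = 0, so q_{Kora} = 59/6 − (1/3)q_{Mesa}.
For Mesa: ∂π/∂q_{Mesa} = 109 − 8q_{Mesa} − 4q_{Kora} = 0 ⇒ q_{Mesa} = 13.625 − 0.5q_{Kora}.
Solving the two reaction functions simultaneously: (1 − (−1/3)(−0.5))q_{Kora} = 59/6 − (1/3)·13.625, so (5/6)q_{Kora} = 127/24 and q_{Kora} = 6.35.
Then q_{Mesa} = 13.625 − 0.5·6.35 = 10.45.
Equilibrium price: P = 133 − 4·16.8 = 65.8.

65.8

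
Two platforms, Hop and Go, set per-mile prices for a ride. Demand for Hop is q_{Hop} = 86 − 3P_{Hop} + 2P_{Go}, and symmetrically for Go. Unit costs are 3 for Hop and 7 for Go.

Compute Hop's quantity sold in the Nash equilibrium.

64.5

Hop's profit: π = (P_{Hop} − 3)(86 − 3P_{Hop} + 2P_{Go}).
∂π/∂P_{Hop} = 95 − 6P_{Hop} + 2P_{Go} = 0 ⇒ P_{Hop} = 95/6 + (1/3)P_{Go}.
Similarly P_{Go} = 107/6 + (1/3)P_{Hop}.
Plugging P_{Go} into Hop's best response: P_{Hop} = 95/6 + (1/3)(107/6 + (1/3)P_{Hop}) ⇒ (8/9)P_{Hop} = 196/9, so P_{Hop} = 24.5.
Then P_{Go} = 107/6 + (1/3)·24.5 = 26.
q_{Hop} = 86 − 3·24.5 + 2·26 = 64.5.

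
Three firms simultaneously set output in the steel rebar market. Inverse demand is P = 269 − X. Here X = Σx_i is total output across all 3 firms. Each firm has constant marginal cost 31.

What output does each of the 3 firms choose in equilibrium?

59.5

A representative firm's profit is π_i = x_i(269 − X) − 31x_i, with X = x_i + Σ_{j≠i} x_j.
First-order condition: 238 − 2x_i − Σ_{j≠i} x_j = 0.
With identical firms, set every x_j = x: then 238 − 2x − 2x = 0, i.e. x = 238/4 = 59.5.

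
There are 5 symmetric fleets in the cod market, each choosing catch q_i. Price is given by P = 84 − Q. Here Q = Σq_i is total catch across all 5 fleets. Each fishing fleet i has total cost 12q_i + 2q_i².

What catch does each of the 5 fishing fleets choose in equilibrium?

A representative fishing fleet's profit is π_i = q_i(84 − Q) − 12q_i − 2q_i², with Q = q_i + Σ_{j≠i} q_j.
First-order condition: 72 − 6q_i − Σ_{j≠i} q_j = 0.
With identical fishing fleets, set every q_j = q: then 72 − 6q − 4q = 0, i.e. q = 72/10 = 7.2.

7.2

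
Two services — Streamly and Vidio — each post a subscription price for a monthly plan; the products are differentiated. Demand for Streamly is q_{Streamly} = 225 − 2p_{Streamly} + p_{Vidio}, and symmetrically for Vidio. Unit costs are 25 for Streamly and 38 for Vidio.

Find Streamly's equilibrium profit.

9357.12

Streamly's profit: π = (p_{Streamly} − 25)(225 − 2p_{Streamly} + p_{Vidio}).
∂π/∂p_{Streamly} = 275 − 4p_{Streamly} + p_{Vidio} = 0 ⇒ p_{Streamly} = 68.75 + 0.25p_{Vidio}.
Similarly p_{Vidio} = 75.25 + 0.25p_{Streamly}.
Substituting the second reaction function into the first: p_{Streamly} = 68.75 + 0.25(75.25 + 0.25p_{Streamly}), which gives 0.9375p_{Streamly} = 87.5625 ⇒ p_{Streamly} = 93.4.
Then p_{Vidio} = 75.25 + 0.25·93.4 = 98.6.
q_{Streamly} = 225 − 2·93.4 + 98.6 = 136.8.
Profit = (93.4 − 25)·136.8 = 9357.12.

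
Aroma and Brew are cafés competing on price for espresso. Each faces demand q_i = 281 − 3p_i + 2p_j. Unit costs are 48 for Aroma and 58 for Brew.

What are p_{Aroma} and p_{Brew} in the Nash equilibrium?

108.125, 111.875

Aroma's profit: π = (p_{Aroma} − 48)(281 − 3p_{Aroma} + 2p_{Brew}).
∂π/∂p_{Aroma} = 425 − 6p_{Aroma} + 2p_{Brew} = 0 ⇒ p_{Aroma} = 425/6 + (1/3)p_{Brew}.
Similarly p_{Brew} = 455/6 + (1/3)p_{Aroma}.
Plugging p_{Brew} into Aroma's best response: p_{Aroma} = 425/6 + (1/3)(455/6 + (1/3)p_{Aroma}) ⇒ (8/9)p_{Aroma} = 865/9, so p_{Aroma} = 108.125.
Then p_{Brew} = 455/6 + (1/3)·108.125 = 111.875.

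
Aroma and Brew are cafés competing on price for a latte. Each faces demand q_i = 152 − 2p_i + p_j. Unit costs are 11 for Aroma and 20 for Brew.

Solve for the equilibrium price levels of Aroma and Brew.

59.2, 62.8

Aroma's profit: π = (p_{Aroma} − 11)(152 − 2p_{Aroma} + p_{Brew}).
∂π/∂p_{Aroma} = 174 − 4p_{Aroma} + p_{Brew} = 0 ⇒ p_{Aroma} = 43.5 + 0.25p_{Brew}.
Similarly p_{Brew} = 48 + 0.25p_{Aroma}.
Solving the two reaction functions simultaneously: (1 − (0.25)(0.25))p_{Aroma} = 43.5 + 0.25·48, so 0.9375p_{Aroma} = 55.5 and p_{Aroma} = 59.2.
Then p_{Brew} = 48 + 0.25·59.2 = 62.8.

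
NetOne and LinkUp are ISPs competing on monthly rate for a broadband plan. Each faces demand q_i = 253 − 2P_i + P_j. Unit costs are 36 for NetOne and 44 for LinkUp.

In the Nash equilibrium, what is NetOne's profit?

10775.12

NetOne's profit: π = (P_{NetOne} − 36)(253 − 2P_{NetOne} + P_{LinkUp}).
∂π/∂P_{NetOne} = 325 − 4P_{NetOne} + P_{LinkUp} = 0 ⇒ P_{NetOne} = 81.25 + 0.25P_{LinkUp}.
Similarly P_{LinkUp} = 85.25 + 0.25P_{NetOne}.
Substituting the second reaction function into the first: P_{NetOne} = 81.25 + 0.25(85.25 + 0.25P_{NetOne}), which gives 0.9375P_{NetOne} = 102.5625 ⇒ P_{NetOne} = 109.4.
Then P_{LinkUp} = 85.25 + 0.25·109.4 = 112.6.
q_{NetOne} = 253 − 2·109.4 + 112.6 = 146.8.
Profit = (109.4 − 36)·146.8 = 10775.12.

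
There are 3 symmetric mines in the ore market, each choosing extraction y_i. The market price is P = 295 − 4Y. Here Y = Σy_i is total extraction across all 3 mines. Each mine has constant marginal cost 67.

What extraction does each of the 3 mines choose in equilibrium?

A representative mine's profit is π_i = y_i(295 − 4Y) − 67y_i, with Y = y_i + Σ_{j≠i} y_j.
First-order condition: 228 − 8y_i − 4Σ_{j≠i} y_j = 0.
With identical mines, set every y_j = y: then 228 − 8y − 8y = 0, i.e. y = 228/16 = 14.25.

14.25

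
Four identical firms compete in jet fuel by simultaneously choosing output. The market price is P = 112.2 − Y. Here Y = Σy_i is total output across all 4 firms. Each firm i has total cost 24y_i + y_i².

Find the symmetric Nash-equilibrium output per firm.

12.6

A representative firm's profit is π_i = y_i(112.2 − Y) − 24y_i − y_i², with Y = y_i + Σ_{j≠i} y_j.
First-order condition: 88.2 − 4y_i − Σ_{j≠i} y_j = 0.
Imposing symmetry (y_j = y for all j) turns Σ_{j≠i} y_j into 3y, so 88.2 = 7y and y = 12.6.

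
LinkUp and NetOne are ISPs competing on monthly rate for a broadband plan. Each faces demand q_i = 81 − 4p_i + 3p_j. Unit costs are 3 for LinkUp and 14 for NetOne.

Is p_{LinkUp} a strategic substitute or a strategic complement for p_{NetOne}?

LinkUp's profit: π = (p_{LinkUp} − 3)(81 − 4p_{LinkUp} + 3p_{NetOne}).
∂π/∂p_{LinkUp} = 93 − 8p_{LinkUp} + 3p_{NetOne} = 0 ⇒ p_{LinkUp} = 11.625 + 0.375p_{NetOne}.
The best-response slope dp_{LinkUp}/dp_{NetOne} = 0.375 > 0: the reaction function is upward-sloping, so the choices are strategic complements.

strategic complements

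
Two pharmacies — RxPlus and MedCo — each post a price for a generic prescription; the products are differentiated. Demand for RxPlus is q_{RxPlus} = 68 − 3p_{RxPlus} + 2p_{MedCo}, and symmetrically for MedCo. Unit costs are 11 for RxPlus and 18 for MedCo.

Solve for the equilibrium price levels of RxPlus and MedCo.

RxPlus's profit: π = (p_{RxPlus} − 11)(68 − 3p_{RxPlus} + 2p_{MedCo}).
∂π/∂p_{RxPlus} = 101 − 6p_{RxPlus} + 2p_{MedCo} = 0 ⇒ p_{RxPlus} = 101/6 + (1/3)p_{MedCo}.
Similarly p_{MedCo} = 61/3 + (1/3)p_{RxPlus}.
Substituting the second reaction function into the first: p_{RxPlus} = 101/6 + (1/3)(61/3 + (1/3)p_{RxPlus}), which gives (8/9)p_{RxPlus} = 425/18 ⇒ p_{RxPlus} = 26.5625.
Then p_{MedCo} = 61/3 + (1/3)·26.5625 = 29.1875.

26.5625, 29.1875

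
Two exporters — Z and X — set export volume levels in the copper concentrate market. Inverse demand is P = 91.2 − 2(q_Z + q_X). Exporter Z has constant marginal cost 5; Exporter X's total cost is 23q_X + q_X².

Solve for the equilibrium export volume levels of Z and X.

19.04, 5.02

Exporter Z's profit: π = q_Z(91.2 − 2(q_Z + q_X)) − 5q_Z.
∂π/∂q_Z = 86.2 − 4q_Z − 2q_X = 0, so q_Z = 21.55 − 0.5q_X.
For X: ∂π/∂q_X = 68.2 − 6q_X − 2q_Z = 0 ⇒ q_X = 341/30 − (1/3)q_Z.
Plugging q_X into Z's best response: q_Z = 21.55 − 0.5(341/30 − (1/3)q_Z) ⇒ (5/6)q_Z = 238/15, so q_Z = 19.04.
Then q_X = 341/30 − (1/3)·19.04 = 5.02.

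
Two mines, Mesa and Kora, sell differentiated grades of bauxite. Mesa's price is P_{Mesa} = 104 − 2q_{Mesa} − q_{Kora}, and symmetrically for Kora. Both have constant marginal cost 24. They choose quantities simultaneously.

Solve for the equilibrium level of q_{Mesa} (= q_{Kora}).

16

Mine Mesa's profit: π = q_{Mesa}(104 − 2q_{Mesa} − q_{Kora}) − 24q_{Mesa}.
∂π/∂q_{Mesa} = 80 − 4q_{Mesa} − q_{Kora} = 0 ⇒ q_{Mesa} = 20 − 0.25q_{Kora}.
By symmetry q_{Kora} = q_{Mesa}; substituting into the reaction function, 1.25q_{Mesa} = 20 and q_{Mesa} = 16.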